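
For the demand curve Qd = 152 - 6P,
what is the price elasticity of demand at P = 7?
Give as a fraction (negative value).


dQ/dP = -6
At P = 7: Q = 152 - 6*7 = 110
E = (dQ/dP)(P/Q) = (-6)(7/110) = -21/55

-21/55


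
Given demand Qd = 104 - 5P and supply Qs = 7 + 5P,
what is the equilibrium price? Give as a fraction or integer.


At equilibrium, Qd = Qs.
104 - 5P = 7 + 5P
104 - 7 = 5P + 5P
97 = 10P
P* = 97/10 = 97/10

97/10


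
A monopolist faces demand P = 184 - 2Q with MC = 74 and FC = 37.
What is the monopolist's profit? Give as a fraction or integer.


MR = MC: 184 - 4Q = 74
Q* = 55/2
P* = 184 - 2*55/2 = 129
Profit = (P* - MC)*Q* - FC
= (129 - 74)*55/2 - 37
= 55*55/2 - 37
= 3025/2 - 37 = 2951/2

2951/2


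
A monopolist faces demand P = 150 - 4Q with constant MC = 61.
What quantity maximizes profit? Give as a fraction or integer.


TR = P*Q = (150 - 4Q)Q = 150Q - 4Q^2
MR = dTR/dQ = 150 - 8Q
Set MR = MC:
150 - 8Q = 61
89 = 8Q
Q* = 89/8 = 89/8

89/8


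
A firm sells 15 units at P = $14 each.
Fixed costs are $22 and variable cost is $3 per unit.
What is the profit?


Total Revenue = P * Q = 14 * 15 = $210
Total Cost = FC + VC*Q = 22 + 3*15 = $67
Profit = TR - TC = 210 - 67 = $143

$143


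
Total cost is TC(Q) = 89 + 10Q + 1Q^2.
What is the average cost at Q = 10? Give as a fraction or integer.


TC(10) = 89 + 10*10 + 1*10^2
TC(10) = 89 + 100 + 100 = 289
AC = TC/Q = 289/10 = 289/10

289/10


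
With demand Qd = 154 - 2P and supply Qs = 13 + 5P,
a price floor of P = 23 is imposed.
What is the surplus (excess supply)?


At P = 23:
Qd = 154 - 2*23 = 108
Qs = 13 + 5*23 = 128
Surplus = Qs - Qd = 128 - 108 = 20

20


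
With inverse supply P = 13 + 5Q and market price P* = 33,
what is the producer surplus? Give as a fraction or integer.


Minimum supply price (at Q=0): P_min = 13
Quantity supplied at P* = 33:
Q* = (33 - 13)/5 = 4
PS = (1/2) * Q* * (P* - P_min)
PS = (1/2) * 4 * (33 - 13)
PS = (1/2) * 4 * 20 = 40

40


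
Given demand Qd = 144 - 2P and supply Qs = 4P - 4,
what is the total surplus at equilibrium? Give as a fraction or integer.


Find equilibrium: 144 - 2P = 4P - 4
144 + 4 = 6P
P* = 148/6 = 74/3
Q* = 4*74/3 - 4 = 284/3
Inverse demand: P = 72 - Q/2, so P_max = 72
Inverse supply: P = 1 + Q/4, so P_min = 1
CS = (1/2) * 284/3 * (72 - 74/3) = 20164/9
PS = (1/2) * 284/3 * (74/3 - 1) = 10082/9
TS = CS + PS = 20164/9 + 10082/9 = 10082/3

10082/3


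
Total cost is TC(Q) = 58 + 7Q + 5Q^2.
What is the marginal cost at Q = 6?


MC = dTC/dQ = 7 + 2*5*Q
At Q = 6:
MC = 7 + 10*6
MC = 7 + 60 = 67

67


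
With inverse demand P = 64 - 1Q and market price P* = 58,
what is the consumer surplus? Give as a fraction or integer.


Maximum willingness to pay (at Q=0): P_max = 64
Quantity demanded at P* = 58:
Q* = (64 - 58)/1 = 6
CS = (1/2) * Q* * (P_max - P*)
CS = (1/2) * 6 * (64 - 58)
CS = (1/2) * 6 * 6 = 18

18


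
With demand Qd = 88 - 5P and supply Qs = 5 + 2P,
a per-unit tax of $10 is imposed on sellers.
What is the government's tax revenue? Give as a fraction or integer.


With tax on sellers, new supply: Qs' = 5 + 2(P - 10)
= 2P - 15
New equilibrium quantity:
Q_new = 101/7
Tax revenue = tax * Q_new = 10 * 101/7 = 1010/7

1010/7


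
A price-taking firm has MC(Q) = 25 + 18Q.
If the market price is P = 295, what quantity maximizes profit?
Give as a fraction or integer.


In perfect competition, profit is maximized where P = MC.
295 = 25 + 18Q
270 = 18Q
Q* = 270/18 = 15

15


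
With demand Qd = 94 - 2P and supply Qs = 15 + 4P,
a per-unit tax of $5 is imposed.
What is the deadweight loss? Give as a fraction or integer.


Pre-tax equilibrium quantity: Q* = 203/3
Post-tax equilibrium quantity: Q_tax = 61
Reduction in quantity: Q* - Q_tax = 20/3
DWL = (1/2) * tax * (Q* - Q_tax)
DWL = (1/2) * 5 * 20/3 = 50/3

50/3


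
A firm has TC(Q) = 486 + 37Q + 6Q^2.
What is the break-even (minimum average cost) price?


AC(Q) = 486/Q + 37 + 6Q
To minimize: dAC/dQ = -486/Q^2 + 6 = 0
Q^2 = 486/6 = 81
Q* = 9
Min AC = 486/9 + 37 + 6*9
Min AC = 54 + 37 + 54 = 145

145


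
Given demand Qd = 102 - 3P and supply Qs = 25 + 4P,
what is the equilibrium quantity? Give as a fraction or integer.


First find equilibrium price:
102 - 3P = 25 + 4P
P* = 77/7 = 11
Then substitute into demand:
Q* = 102 - 3 * 11 = 69

69


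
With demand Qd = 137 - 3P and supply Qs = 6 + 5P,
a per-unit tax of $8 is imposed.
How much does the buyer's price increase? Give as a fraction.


With a per-unit tax, the buyer's price increase depends on relative slopes.
Supply slope: d = 5, Demand slope: b = 3
Buyer's price increase = d * tax / (b + d)
= 5 * 8 / (3 + 5)
= 40 / 8 = 5

5


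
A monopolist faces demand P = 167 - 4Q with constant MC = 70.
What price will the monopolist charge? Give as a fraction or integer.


MR = 167 - 8Q
Set MR = MC: 167 - 8Q = 70
Q* = 97/8
Substitute into demand:
P* = 167 - 4*97/8 = 237/2

237/2


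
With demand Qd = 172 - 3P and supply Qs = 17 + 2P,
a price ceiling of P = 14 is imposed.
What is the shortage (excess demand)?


At P = 14:
Qd = 172 - 3*14 = 130
Qs = 17 + 2*14 = 45
Shortage = Qd - Qs = 130 - 45 = 85

85


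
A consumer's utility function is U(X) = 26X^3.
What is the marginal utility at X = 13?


MU = dU/dX = 26*3*X^(3-1)
MU = 78*X^2
At X = 13:
MU = 78 * 13^2
MU = 78 * 169 = 13182

13182


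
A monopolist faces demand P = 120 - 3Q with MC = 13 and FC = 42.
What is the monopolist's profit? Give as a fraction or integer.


MR = MC: 120 - 6Q = 13
Q* = 107/6
P* = 120 - 3*107/6 = 133/2
Profit = (P* - MC)*Q* - FC
= (133/2 - 13)*107/6 - 42
= 107/2*107/6 - 42
= 11449/12 - 42 = 10945/12

10945/12


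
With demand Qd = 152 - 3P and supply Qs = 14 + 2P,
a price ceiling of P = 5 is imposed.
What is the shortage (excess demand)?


At P = 5:
Qd = 152 - 3*5 = 137
Qs = 14 + 2*5 = 24
Shortage = Qd - Qs = 137 - 24 = 113

113


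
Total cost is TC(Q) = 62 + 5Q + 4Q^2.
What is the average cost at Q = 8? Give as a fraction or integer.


TC(8) = 62 + 5*8 + 4*8^2
TC(8) = 62 + 40 + 256 = 358
AC = TC/Q = 358/8 = 179/4

179/4


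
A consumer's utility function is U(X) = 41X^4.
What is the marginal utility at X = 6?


MU = dU/dX = 41*4*X^(4-1)
MU = 164*X^3
At X = 6:
MU = 164 * 6^3
MU = 164 * 216 = 35424

35424


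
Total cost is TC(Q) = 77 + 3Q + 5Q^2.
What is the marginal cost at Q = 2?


MC = dTC/dQ = 3 + 2*5*Q
At Q = 2:
MC = 3 + 10*2
MC = 3 + 20 = 23

23


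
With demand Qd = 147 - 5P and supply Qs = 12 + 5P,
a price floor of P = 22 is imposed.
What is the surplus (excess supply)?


At P = 22:
Qd = 147 - 5*22 = 37
Qs = 12 + 5*22 = 122
Surplus = Qs - Qd = 122 - 37 = 85

85


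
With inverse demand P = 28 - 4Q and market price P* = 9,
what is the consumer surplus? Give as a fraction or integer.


Maximum willingness to pay (at Q=0): P_max = 28
Quantity demanded at P* = 9:
Q* = (28 - 9)/4 = 19/4
CS = (1/2) * Q* * (P_max - P*)
CS = (1/2) * 19/4 * (28 - 9)
CS = (1/2) * 19/4 * 19 = 361/8

361/8


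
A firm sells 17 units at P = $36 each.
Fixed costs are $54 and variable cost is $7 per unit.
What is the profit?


Total Revenue = P * Q = 36 * 17 = $612
Total Cost = FC + VC*Q = 54 + 7*17 = $173
Profit = TR - TC = 612 - 173 = $439

$439


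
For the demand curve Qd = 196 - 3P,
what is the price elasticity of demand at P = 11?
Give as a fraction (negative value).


dQ/dP = -3
At P = 11: Q = 196 - 3*11 = 163
E = (dQ/dP)(P/Q) = (-3)(11/163) = -33/163

-33/163


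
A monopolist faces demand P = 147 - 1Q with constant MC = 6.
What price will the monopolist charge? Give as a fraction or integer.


MR = 147 - 2Q
Set MR = MC: 147 - 2Q = 6
Q* = 141/2
Substitute into demand:
P* = 147 - 1*141/2 = 153/2

153/2


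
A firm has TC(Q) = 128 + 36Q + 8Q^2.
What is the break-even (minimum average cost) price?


AC(Q) = 128/Q + 36 + 8Q
To minimize: dAC/dQ = -128/Q^2 + 8 = 0
Q^2 = 128/8 = 16
Q* = 4
Min AC = 128/4 + 36 + 8*4
Min AC = 32 + 36 + 32 = 100

100


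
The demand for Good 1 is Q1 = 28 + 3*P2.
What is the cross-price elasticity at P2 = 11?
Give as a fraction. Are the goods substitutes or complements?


dQ1/dP2 = 3
At P2 = 11: Q1 = 28 + 3*11 = 61
Exy = (dQ1/dP2)(P2/Q1) = 3 * 11 / 61 = 33/61
Since Exy > 0, the goods are substitutes.

33/61 (substitutes)


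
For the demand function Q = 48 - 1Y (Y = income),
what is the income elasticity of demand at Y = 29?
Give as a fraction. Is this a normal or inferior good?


dQ/dY = -1
At Y = 29: Q = 48 - 1*29 = 19
Ey = (dQ/dY)(Y/Q) = -1 * 29 / 19 = -29/19
Since Ey < 0, this is a inferior good.

-29/19 (inferior good)


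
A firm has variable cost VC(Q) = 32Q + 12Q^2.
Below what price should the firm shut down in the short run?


AVC(Q) = VC(Q)/Q = 32 + 12Q
AVC is increasing in Q, so minimum AVC is at Q -> 0+.
Min AVC = 32
The firm should shut down if P < 32.

32


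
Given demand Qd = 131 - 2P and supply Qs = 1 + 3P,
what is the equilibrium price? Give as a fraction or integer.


At equilibrium, Qd = Qs.
131 - 2P = 1 + 3P
131 - 1 = 2P + 3P
130 = 5P
P* = 130/5 = 26

26


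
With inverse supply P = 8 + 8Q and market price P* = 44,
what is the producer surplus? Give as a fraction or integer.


Minimum supply price (at Q=0): P_min = 8
Quantity supplied at P* = 44:
Q* = (44 - 8)/8 = 9/2
PS = (1/2) * Q* * (P* - P_min)
PS = (1/2) * 9/2 * (44 - 8)
PS = (1/2) * 9/2 * 36 = 81

81


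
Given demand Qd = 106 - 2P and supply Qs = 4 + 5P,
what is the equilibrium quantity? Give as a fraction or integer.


First find equilibrium price:
106 - 2P = 4 + 5P
P* = 102/7 = 102/7
Then substitute into demand:
Q* = 106 - 2 * 102/7 = 538/7

538/7


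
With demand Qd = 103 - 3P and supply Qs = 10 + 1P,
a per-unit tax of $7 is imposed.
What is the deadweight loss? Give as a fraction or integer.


Pre-tax equilibrium quantity: Q* = 133/4
Post-tax equilibrium quantity: Q_tax = 28
Reduction in quantity: Q* - Q_tax = 21/4
DWL = (1/2) * tax * (Q* - Q_tax)
DWL = (1/2) * 7 * 21/4 = 147/8

147/8


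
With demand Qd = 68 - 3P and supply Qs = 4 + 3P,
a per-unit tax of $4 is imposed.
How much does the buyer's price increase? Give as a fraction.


With a per-unit tax, the buyer's price increase depends on relative slopes.
Supply slope: d = 3, Demand slope: b = 3
Buyer's price increase = d * tax / (b + d)
= 3 * 4 / (3 + 3)
= 12 / 6 = 2

2


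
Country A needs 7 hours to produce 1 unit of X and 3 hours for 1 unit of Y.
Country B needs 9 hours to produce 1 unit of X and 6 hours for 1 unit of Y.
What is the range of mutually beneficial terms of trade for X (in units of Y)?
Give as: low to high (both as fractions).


Opportunity cost of X for Country A = hours_X / hours_Y = 7/3 = 7/3 units of Y
Opportunity cost of X for Country B = hours_X / hours_Y = 9/6 = 3/2 units of Y
Terms of trade must be between the two opportunity costs.
Range: 3/2 to 7/3

3/2 to 7/3


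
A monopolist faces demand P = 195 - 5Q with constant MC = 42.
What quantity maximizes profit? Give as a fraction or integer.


TR = P*Q = (195 - 5Q)Q = 195Q - 5Q^2
MR = dTR/dQ = 195 - 10Q
Set MR = MC:
195 - 10Q = 42
153 = 10Q
Q* = 153/10 = 153/10

153/10


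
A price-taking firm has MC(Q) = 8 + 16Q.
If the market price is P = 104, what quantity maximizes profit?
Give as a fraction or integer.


In perfect competition, profit is maximized where P = MC.
104 = 8 + 16Q
96 = 16Q
Q* = 96/16 = 6

6


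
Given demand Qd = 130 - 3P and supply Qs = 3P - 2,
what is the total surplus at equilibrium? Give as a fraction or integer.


Find equilibrium: 130 - 3P = 3P - 2
130 + 2 = 6P
P* = 132/6 = 22
Q* = 3*22 - 2 = 64
Inverse demand: P = 130/3 - Q/3, so P_max = 130/3
Inverse supply: P = 2/3 + Q/3, so P_min = 2/3
CS = (1/2) * 64 * (130/3 - 22) = 2048/3
PS = (1/2) * 64 * (22 - 2/3) = 2048/3
TS = CS + PS = 2048/3 + 2048/3 = 4096/3

4096/3


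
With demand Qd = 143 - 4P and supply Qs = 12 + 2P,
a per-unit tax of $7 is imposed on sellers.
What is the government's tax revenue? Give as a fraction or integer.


With tax on sellers, new supply: Qs' = 12 + 2(P - 7)
= 2P - 2
New equilibrium quantity:
Q_new = 139/3
Tax revenue = tax * Q_new = 7 * 139/3 = 973/3

973/3


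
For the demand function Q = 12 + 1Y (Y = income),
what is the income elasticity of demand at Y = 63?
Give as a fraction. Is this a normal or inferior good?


dQ/dY = 1
At Y = 63: Q = 12 + 1*63 = 75
Ey = (dQ/dY)(Y/Q) = 1 * 63 / 75 = 21/25
Since Ey > 0, this is a normal good.

21/25 (normal good)


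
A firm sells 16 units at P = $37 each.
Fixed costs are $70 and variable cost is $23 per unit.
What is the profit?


Total Revenue = P * Q = 37 * 16 = $592
Total Cost = FC + VC*Q = 70 + 23*16 = $438
Profit = TR - TC = 592 - 438 = $154

$154


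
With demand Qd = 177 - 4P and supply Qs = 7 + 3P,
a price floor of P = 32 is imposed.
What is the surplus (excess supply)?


At P = 32:
Qd = 177 - 4*32 = 49
Qs = 7 + 3*32 = 103
Surplus = Qs - Qd = 103 - 49 = 54

54


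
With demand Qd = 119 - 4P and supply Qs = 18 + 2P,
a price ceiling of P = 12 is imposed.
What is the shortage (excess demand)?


At P = 12:
Qd = 119 - 4*12 = 71
Qs = 18 + 2*12 = 42
Shortage = Qd - Qs = 71 - 42 = 29

29


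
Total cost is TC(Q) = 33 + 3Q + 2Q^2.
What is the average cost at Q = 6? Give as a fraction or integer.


TC(6) = 33 + 3*6 + 2*6^2
TC(6) = 33 + 18 + 72 = 123
AC = TC/Q = 123/6 = 41/2

41/2


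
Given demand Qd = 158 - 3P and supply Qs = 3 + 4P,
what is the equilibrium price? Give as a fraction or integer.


At equilibrium, Qd = Qs.
158 - 3P = 3 + 4P
158 - 3 = 3P + 4P
155 = 7P
P* = 155/7 = 155/7

155/7


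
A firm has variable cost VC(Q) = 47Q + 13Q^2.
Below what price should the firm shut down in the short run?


AVC(Q) = VC(Q)/Q = 47 + 13Q
AVC is increasing in Q, so minimum AVC is at Q -> 0+.
Min AVC = 47
The firm should shut down if P < 47.

47


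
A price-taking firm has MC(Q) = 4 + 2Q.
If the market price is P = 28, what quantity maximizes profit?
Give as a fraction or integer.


In perfect competition, profit is maximized where P = MC.
28 = 4 + 2Q
24 = 2Q
Q* = 24/2 = 12

12


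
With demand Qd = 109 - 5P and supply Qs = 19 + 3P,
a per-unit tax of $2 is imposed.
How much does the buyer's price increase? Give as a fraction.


With a per-unit tax, the buyer's price increase depends on relative slopes.
Supply slope: d = 3, Demand slope: b = 5
Buyer's price increase = d * tax / (b + d)
= 3 * 2 / (5 + 3)
= 6 / 8 = 3/4

3/4


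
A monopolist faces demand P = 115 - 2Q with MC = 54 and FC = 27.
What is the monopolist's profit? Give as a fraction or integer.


MR = MC: 115 - 4Q = 54
Q* = 61/4
P* = 115 - 2*61/4 = 169/2
Profit = (P* - MC)*Q* - FC
= (169/2 - 54)*61/4 - 27
= 61/2*61/4 - 27
= 3721/8 - 27 = 3505/8

3505/8


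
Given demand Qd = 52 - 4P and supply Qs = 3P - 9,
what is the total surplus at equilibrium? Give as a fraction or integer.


Find equilibrium: 52 - 4P = 3P - 9
52 + 9 = 7P
P* = 61/7 = 61/7
Q* = 3*61/7 - 9 = 120/7
Inverse demand: P = 13 - Q/4, so P_max = 13
Inverse supply: P = 3 + Q/3, so P_min = 3
CS = (1/2) * 120/7 * (13 - 61/7) = 1800/49
PS = (1/2) * 120/7 * (61/7 - 3) = 2400/49
TS = CS + PS = 1800/49 + 2400/49 = 600/7

600/7


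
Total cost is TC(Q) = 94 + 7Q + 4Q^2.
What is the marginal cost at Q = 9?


MC = dTC/dQ = 7 + 2*4*Q
At Q = 9:
MC = 7 + 8*9
MC = 7 + 72 = 79

79


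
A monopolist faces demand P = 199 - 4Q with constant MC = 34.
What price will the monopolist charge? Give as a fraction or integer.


MR = 199 - 8Q
Set MR = MC: 199 - 8Q = 34
Q* = 165/8
Substitute into demand:
P* = 199 - 4*165/8 = 233/2

233/2


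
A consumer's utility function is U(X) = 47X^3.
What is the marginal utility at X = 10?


MU = dU/dX = 47*3*X^(3-1)
MU = 141*X^2
At X = 10:
MU = 141 * 10^2
MU = 141 * 100 = 14100

14100


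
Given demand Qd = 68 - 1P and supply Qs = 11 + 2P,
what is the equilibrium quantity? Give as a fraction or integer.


First find equilibrium price:
68 - 1P = 11 + 2P
P* = 57/3 = 19
Then substitute into demand:
Q* = 68 - 1 * 19 = 49

49


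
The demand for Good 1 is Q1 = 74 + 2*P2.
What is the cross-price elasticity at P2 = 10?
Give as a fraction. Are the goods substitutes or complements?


dQ1/dP2 = 2
At P2 = 10: Q1 = 74 + 2*10 = 94
Exy = (dQ1/dP2)(P2/Q1) = 2 * 10 / 94 = 10/47
Since Exy > 0, the goods are substitutes.

10/47 (substitutes)


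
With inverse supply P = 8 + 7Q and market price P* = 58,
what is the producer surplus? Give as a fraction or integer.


Minimum supply price (at Q=0): P_min = 8
Quantity supplied at P* = 58:
Q* = (58 - 8)/7 = 50/7
PS = (1/2) * Q* * (P* - P_min)
PS = (1/2) * 50/7 * (58 - 8)
PS = (1/2) * 50/7 * 50 = 1250/7

1250/7


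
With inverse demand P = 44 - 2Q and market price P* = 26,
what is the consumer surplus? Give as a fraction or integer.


Maximum willingness to pay (at Q=0): P_max = 44
Quantity demanded at P* = 26:
Q* = (44 - 26)/2 = 9
CS = (1/2) * Q* * (P_max - P*)
CS = (1/2) * 9 * (44 - 26)
CS = (1/2) * 9 * 18 = 81

81


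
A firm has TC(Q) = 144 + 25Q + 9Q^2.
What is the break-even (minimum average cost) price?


AC(Q) = 144/Q + 25 + 9Q
To minimize: dAC/dQ = -144/Q^2 + 9 = 0
Q^2 = 144/9 = 16
Q* = 4
Min AC = 144/4 + 25 + 9*4
Min AC = 36 + 25 + 36 = 97

97


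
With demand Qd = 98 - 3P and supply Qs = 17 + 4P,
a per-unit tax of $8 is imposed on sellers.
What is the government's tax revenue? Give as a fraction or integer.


With tax on sellers, new supply: Qs' = 17 + 4(P - 8)
= 4P - 15
New equilibrium quantity:
Q_new = 347/7
Tax revenue = tax * Q_new = 8 * 347/7 = 2776/7

2776/7


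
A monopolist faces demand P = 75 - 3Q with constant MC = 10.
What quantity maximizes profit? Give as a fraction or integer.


TR = P*Q = (75 - 3Q)Q = 75Q - 3Q^2
MR = dTR/dQ = 75 - 6Q
Set MR = MC:
75 - 6Q = 10
65 = 6Q
Q* = 65/6 = 65/6

65/6


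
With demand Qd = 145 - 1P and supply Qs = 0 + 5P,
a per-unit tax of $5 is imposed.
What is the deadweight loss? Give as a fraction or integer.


Pre-tax equilibrium quantity: Q* = 725/6
Post-tax equilibrium quantity: Q_tax = 350/3
Reduction in quantity: Q* - Q_tax = 25/6
DWL = (1/2) * tax * (Q* - Q_tax)
DWL = (1/2) * 5 * 25/6 = 125/12

125/12


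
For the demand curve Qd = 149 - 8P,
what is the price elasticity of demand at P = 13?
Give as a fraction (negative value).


dQ/dP = -8
At P = 13: Q = 149 - 8*13 = 45
E = (dQ/dP)(P/Q) = (-8)(13/45) = -104/45

-104/45


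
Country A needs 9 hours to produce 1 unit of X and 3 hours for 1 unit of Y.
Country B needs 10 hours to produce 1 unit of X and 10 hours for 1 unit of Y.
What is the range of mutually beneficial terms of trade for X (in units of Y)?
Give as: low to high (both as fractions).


Opportunity cost of X for Country A = hours_X / hours_Y = 9/3 = 3 units of Y
Opportunity cost of X for Country B = hours_X / hours_Y = 10/10 = 1 units of Y
Terms of trade must be between the two opportunity costs.
Range: 1 to 3

1 to 3


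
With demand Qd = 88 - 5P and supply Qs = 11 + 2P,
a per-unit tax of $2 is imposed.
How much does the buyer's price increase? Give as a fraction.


With a per-unit tax, the buyer's price increase depends on relative slopes.
Supply slope: d = 2, Demand slope: b = 5
Buyer's price increase = d * tax / (b + d)
= 2 * 2 / (5 + 2)
= 4 / 7 = 4/7

4/7


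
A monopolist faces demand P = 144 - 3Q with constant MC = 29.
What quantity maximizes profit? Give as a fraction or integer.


TR = P*Q = (144 - 3Q)Q = 144Q - 3Q^2
MR = dTR/dQ = 144 - 6Q
Set MR = MC:
144 - 6Q = 29
115 = 6Q
Q* = 115/6 = 115/6

115/6


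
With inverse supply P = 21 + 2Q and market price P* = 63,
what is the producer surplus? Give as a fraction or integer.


Minimum supply price (at Q=0): P_min = 21
Quantity supplied at P* = 63:
Q* = (63 - 21)/2 = 21
PS = (1/2) * Q* * (P* - P_min)
PS = (1/2) * 21 * (63 - 21)
PS = (1/2) * 21 * 42 = 441

441


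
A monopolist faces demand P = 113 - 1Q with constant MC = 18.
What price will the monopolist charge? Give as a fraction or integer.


MR = 113 - 2Q
Set MR = MC: 113 - 2Q = 18
Q* = 95/2
Substitute into demand:
P* = 113 - 1*95/2 = 131/2

131/2


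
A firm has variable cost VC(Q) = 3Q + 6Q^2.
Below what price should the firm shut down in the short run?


AVC(Q) = VC(Q)/Q = 3 + 6Q
AVC is increasing in Q, so minimum AVC is at Q -> 0+.
Min AVC = 3
The firm should shut down if P < 3.

3


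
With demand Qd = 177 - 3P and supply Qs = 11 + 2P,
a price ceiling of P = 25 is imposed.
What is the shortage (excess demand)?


At P = 25:
Qd = 177 - 3*25 = 102
Qs = 11 + 2*25 = 61
Shortage = Qd - Qs = 102 - 61 = 41

41


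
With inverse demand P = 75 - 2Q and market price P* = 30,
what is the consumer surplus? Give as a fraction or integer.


Maximum willingness to pay (at Q=0): P_max = 75
Quantity demanded at P* = 30:
Q* = (75 - 30)/2 = 45/2
CS = (1/2) * Q* * (P_max - P*)
CS = (1/2) * 45/2 * (75 - 30)
CS = (1/2) * 45/2 * 45 = 2025/4

2025/4


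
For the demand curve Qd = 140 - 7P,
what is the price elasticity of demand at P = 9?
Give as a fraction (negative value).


dQ/dP = -7
At P = 9: Q = 140 - 7*9 = 77
E = (dQ/dP)(P/Q) = (-7)(9/77) = -9/11

-9/11


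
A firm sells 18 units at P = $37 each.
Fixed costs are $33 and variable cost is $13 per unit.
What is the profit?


Total Revenue = P * Q = 37 * 18 = $666
Total Cost = FC + VC*Q = 33 + 13*18 = $267
Profit = TR - TC = 666 - 267 = $399

$399


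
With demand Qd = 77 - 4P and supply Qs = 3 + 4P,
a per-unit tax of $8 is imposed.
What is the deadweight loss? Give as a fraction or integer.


Pre-tax equilibrium quantity: Q* = 40
Post-tax equilibrium quantity: Q_tax = 24
Reduction in quantity: Q* - Q_tax = 16
DWL = (1/2) * tax * (Q* - Q_tax)
DWL = (1/2) * 8 * 16 = 64

64


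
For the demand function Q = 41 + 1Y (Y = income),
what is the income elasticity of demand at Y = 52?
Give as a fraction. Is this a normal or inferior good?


dQ/dY = 1
At Y = 52: Q = 41 + 1*52 = 93
Ey = (dQ/dY)(Y/Q) = 1 * 52 / 93 = 52/93
Since Ey > 0, this is a normal good.

52/93 (normal good)


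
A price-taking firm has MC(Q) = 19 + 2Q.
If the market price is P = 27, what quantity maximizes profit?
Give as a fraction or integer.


In perfect competition, profit is maximized where P = MC.
27 = 19 + 2Q
8 = 2Q
Q* = 8/2 = 4

4


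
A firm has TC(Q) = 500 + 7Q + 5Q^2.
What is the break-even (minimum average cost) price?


AC(Q) = 500/Q + 7 + 5Q
To minimize: dAC/dQ = -500/Q^2 + 5 = 0
Q^2 = 500/5 = 100
Q* = 10
Min AC = 500/10 + 7 + 5*10
Min AC = 50 + 7 + 50 = 107

107


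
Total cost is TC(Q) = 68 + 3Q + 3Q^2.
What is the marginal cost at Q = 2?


MC = dTC/dQ = 3 + 2*3*Q
At Q = 2:
MC = 3 + 6*2
MC = 3 + 12 = 15

15


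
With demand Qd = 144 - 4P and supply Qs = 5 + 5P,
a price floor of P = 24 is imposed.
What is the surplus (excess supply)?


At P = 24:
Qd = 144 - 4*24 = 48
Qs = 5 + 5*24 = 125
Surplus = Qs - Qd = 125 - 48 = 77

77


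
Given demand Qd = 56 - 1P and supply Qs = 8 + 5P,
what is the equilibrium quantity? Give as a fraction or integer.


First find equilibrium price:
56 - 1P = 8 + 5P
P* = 48/6 = 8
Then substitute into demand:
Q* = 56 - 1 * 8 = 48

48


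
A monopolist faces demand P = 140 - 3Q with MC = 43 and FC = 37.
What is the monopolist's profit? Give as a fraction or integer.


MR = MC: 140 - 6Q = 43
Q* = 97/6
P* = 140 - 3*97/6 = 183/2
Profit = (P* - MC)*Q* - FC
= (183/2 - 43)*97/6 - 37
= 97/2*97/6 - 37
= 9409/12 - 37 = 8965/12

8965/12


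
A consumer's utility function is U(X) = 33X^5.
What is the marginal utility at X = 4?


MU = dU/dX = 33*5*X^(5-1)
MU = 165*X^4
At X = 4:
MU = 165 * 4^4
MU = 165 * 256 = 42240

42240


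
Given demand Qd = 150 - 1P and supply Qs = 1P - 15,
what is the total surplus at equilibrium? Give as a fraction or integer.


Find equilibrium: 150 - 1P = 1P - 15
150 + 15 = 2P
P* = 165/2 = 165/2
Q* = 1*165/2 - 15 = 135/2
Inverse demand: P = 150 - Q/1, so P_max = 150
Inverse supply: P = 15 + Q/1, so P_min = 15
CS = (1/2) * 135/2 * (150 - 165/2) = 18225/8
PS = (1/2) * 135/2 * (165/2 - 15) = 18225/8
TS = CS + PS = 18225/8 + 18225/8 = 18225/4

18225/4


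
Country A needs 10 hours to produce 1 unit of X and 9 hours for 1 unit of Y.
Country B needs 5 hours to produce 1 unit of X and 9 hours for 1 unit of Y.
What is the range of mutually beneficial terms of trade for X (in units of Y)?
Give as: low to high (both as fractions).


Opportunity cost of X for Country A = hours_X / hours_Y = 10/9 = 10/9 units of Y
Opportunity cost of X for Country B = hours_X / hours_Y = 5/9 = 5/9 units of Y
Terms of trade must be between the two opportunity costs.
Range: 5/9 to 10/9

5/9 to 10/9


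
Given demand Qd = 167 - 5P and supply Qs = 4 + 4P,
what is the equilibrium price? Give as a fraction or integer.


At equilibrium, Qd = Qs.
167 - 5P = 4 + 4P
167 - 4 = 5P + 4P
163 = 9P
P* = 163/9 = 163/9

163/9


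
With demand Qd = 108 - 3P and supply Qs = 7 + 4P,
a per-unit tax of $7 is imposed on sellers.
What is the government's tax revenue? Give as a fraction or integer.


With tax on sellers, new supply: Qs' = 7 + 4(P - 7)
= 4P - 21
New equilibrium quantity:
Q_new = 369/7
Tax revenue = tax * Q_new = 7 * 369/7 = 369

369


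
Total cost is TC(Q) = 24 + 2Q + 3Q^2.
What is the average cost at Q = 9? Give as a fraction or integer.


TC(9) = 24 + 2*9 + 3*9^2
TC(9) = 24 + 18 + 243 = 285
AC = TC/Q = 285/9 = 95/3

95/3


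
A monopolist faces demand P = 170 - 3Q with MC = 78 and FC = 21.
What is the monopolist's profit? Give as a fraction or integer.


MR = MC: 170 - 6Q = 78
Q* = 46/3
P* = 170 - 3*46/3 = 124
Profit = (P* - MC)*Q* - FC
= (124 - 78)*46/3 - 21
= 46*46/3 - 21
= 2116/3 - 21 = 2053/3

2053/3


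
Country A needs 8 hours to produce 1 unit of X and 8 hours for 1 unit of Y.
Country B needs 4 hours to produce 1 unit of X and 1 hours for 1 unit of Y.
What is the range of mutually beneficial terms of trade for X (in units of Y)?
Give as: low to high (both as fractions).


Opportunity cost of X for Country A = hours_X / hours_Y = 8/8 = 1 units of Y
Opportunity cost of X for Country B = hours_X / hours_Y = 4/1 = 4 units of Y
Terms of trade must be between the two opportunity costs.
Range: 1 to 4

1 to 4


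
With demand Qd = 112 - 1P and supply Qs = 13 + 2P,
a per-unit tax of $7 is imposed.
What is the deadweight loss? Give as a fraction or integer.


Pre-tax equilibrium quantity: Q* = 79
Post-tax equilibrium quantity: Q_tax = 223/3
Reduction in quantity: Q* - Q_tax = 14/3
DWL = (1/2) * tax * (Q* - Q_tax)
DWL = (1/2) * 7 * 14/3 = 49/3

49/3


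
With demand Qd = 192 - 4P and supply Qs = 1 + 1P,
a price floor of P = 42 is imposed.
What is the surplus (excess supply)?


At P = 42:
Qd = 192 - 4*42 = 24
Qs = 1 + 1*42 = 43
Surplus = Qs - Qd = 43 - 24 = 19

19


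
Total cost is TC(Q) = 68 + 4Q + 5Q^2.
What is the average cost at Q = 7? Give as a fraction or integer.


TC(7) = 68 + 4*7 + 5*7^2
TC(7) = 68 + 28 + 245 = 341
AC = TC/Q = 341/7 = 341/7

341/7


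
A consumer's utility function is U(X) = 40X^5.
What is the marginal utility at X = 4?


MU = dU/dX = 40*5*X^(5-1)
MU = 200*X^4
At X = 4:
MU = 200 * 4^4
MU = 200 * 256 = 51200

51200


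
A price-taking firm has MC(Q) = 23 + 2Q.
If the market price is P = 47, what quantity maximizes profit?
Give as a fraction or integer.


In perfect competition, profit is maximized where P = MC.
47 = 23 + 2Q
24 = 2Q
Q* = 24/2 = 12

12


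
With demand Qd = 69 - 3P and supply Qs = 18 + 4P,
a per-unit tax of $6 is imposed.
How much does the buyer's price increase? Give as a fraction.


With a per-unit tax, the buyer's price increase depends on relative slopes.
Supply slope: d = 4, Demand slope: b = 3
Buyer's price increase = d * tax / (b + d)
= 4 * 6 / (3 + 4)
= 24 / 7 = 24/7

24/7


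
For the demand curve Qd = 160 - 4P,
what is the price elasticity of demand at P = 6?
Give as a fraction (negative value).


dQ/dP = -4
At P = 6: Q = 160 - 4*6 = 136
E = (dQ/dP)(P/Q) = (-4)(6/136) = -3/17

-3/17


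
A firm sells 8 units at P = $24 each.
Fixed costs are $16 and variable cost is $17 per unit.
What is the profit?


Total Revenue = P * Q = 24 * 8 = $192
Total Cost = FC + VC*Q = 16 + 17*8 = $152
Profit = TR - TC = 192 - 152 = $40

$40


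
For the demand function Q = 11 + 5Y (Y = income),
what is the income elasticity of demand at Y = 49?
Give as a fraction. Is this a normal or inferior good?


dQ/dY = 5
At Y = 49: Q = 11 + 5*49 = 256
Ey = (dQ/dY)(Y/Q) = 5 * 49 / 256 = 245/256
Since Ey > 0, this is a normal good.

245/256 (normal good)


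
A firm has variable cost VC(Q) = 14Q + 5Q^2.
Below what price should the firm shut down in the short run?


AVC(Q) = VC(Q)/Q = 14 + 5Q
AVC is increasing in Q, so minimum AVC is at Q -> 0+.
Min AVC = 14
The firm should shut down if P < 14.

14


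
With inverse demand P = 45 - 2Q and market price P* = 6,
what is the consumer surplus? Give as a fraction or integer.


Maximum willingness to pay (at Q=0): P_max = 45
Quantity demanded at P* = 6:
Q* = (45 - 6)/2 = 39/2
CS = (1/2) * Q* * (P_max - P*)
CS = (1/2) * 39/2 * (45 - 6)
CS = (1/2) * 39/2 * 39 = 1521/4

1521/4


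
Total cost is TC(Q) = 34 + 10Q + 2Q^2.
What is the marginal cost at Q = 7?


MC = dTC/dQ = 10 + 2*2*Q
At Q = 7:
MC = 10 + 4*7
MC = 10 + 28 = 38

38


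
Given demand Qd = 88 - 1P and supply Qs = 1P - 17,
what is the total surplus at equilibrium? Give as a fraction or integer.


Find equilibrium: 88 - 1P = 1P - 17
88 + 17 = 2P
P* = 105/2 = 105/2
Q* = 1*105/2 - 17 = 71/2
Inverse demand: P = 88 - Q/1, so P_max = 88
Inverse supply: P = 17 + Q/1, so P_min = 17
CS = (1/2) * 71/2 * (88 - 105/2) = 5041/8
PS = (1/2) * 71/2 * (105/2 - 17) = 5041/8
TS = CS + PS = 5041/8 + 5041/8 = 5041/4

5041/4


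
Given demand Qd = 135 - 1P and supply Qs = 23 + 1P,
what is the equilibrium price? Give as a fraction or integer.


At equilibrium, Qd = Qs.
135 - 1P = 23 + 1P
135 - 23 = 1P + 1P
112 = 2P
P* = 112/2 = 56

56


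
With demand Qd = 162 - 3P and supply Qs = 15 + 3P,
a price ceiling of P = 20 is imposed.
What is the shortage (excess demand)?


At P = 20:
Qd = 162 - 3*20 = 102
Qs = 15 + 3*20 = 75
Shortage = Qd - Qs = 102 - 75 = 27

27


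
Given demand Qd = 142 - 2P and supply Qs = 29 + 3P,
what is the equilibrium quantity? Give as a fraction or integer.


First find equilibrium price:
142 - 2P = 29 + 3P
P* = 113/5 = 113/5
Then substitute into demand:
Q* = 142 - 2 * 113/5 = 484/5

484/5


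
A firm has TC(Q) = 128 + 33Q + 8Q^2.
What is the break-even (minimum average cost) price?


AC(Q) = 128/Q + 33 + 8Q
To minimize: dAC/dQ = -128/Q^2 + 8 = 0
Q^2 = 128/8 = 16
Q* = 4
Min AC = 128/4 + 33 + 8*4
Min AC = 32 + 33 + 32 = 97

97


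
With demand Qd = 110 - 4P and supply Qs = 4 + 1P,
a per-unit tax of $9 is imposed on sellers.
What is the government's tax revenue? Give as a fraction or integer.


With tax on sellers, new supply: Qs' = 4 + 1(P - 9)
= 1P - 5
New equilibrium quantity:
Q_new = 18
Tax revenue = tax * Q_new = 9 * 18 = 162

162


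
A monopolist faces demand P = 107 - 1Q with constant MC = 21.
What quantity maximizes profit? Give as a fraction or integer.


TR = P*Q = (107 - 1Q)Q = 107Q - 1Q^2
MR = dTR/dQ = 107 - 2Q
Set MR = MC:
107 - 2Q = 21
86 = 2Q
Q* = 86/2 = 43

43


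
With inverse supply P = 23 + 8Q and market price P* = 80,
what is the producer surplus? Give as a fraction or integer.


Minimum supply price (at Q=0): P_min = 23
Quantity supplied at P* = 80:
Q* = (80 - 23)/8 = 57/8
PS = (1/2) * Q* * (P* - P_min)
PS = (1/2) * 57/8 * (80 - 23)
PS = (1/2) * 57/8 * 57 = 3249/16

3249/16


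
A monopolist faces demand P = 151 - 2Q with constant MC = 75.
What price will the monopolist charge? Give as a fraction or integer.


MR = 151 - 4Q
Set MR = MC: 151 - 4Q = 75
Q* = 19
Substitute into demand:
P* = 151 - 2*19 = 113

113


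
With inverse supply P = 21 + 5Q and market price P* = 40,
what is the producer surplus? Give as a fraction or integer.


Minimum supply price (at Q=0): P_min = 21
Quantity supplied at P* = 40:
Q* = (40 - 21)/5 = 19/5
PS = (1/2) * Q* * (P* - P_min)
PS = (1/2) * 19/5 * (40 - 21)
PS = (1/2) * 19/5 * 19 = 361/10

361/10


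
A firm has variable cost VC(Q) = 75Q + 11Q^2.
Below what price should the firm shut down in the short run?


AVC(Q) = VC(Q)/Q = 75 + 11Q
AVC is increasing in Q, so minimum AVC is at Q -> 0+.
Min AVC = 75
The firm should shut down if P < 75.

75


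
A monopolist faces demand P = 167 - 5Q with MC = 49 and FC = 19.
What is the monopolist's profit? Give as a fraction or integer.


MR = MC: 167 - 10Q = 49
Q* = 59/5
P* = 167 - 5*59/5 = 108
Profit = (P* - MC)*Q* - FC
= (108 - 49)*59/5 - 19
= 59*59/5 - 19
= 3481/5 - 19 = 3386/5

3386/5


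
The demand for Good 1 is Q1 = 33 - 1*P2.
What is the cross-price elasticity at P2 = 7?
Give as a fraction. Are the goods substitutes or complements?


dQ1/dP2 = -1
At P2 = 7: Q1 = 33 - 1*7 = 26
Exy = (dQ1/dP2)(P2/Q1) = -1 * 7 / 26 = -7/26
Since Exy < 0, the goods are complements.

-7/26 (complements)


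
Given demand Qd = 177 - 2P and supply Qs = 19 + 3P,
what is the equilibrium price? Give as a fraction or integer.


At equilibrium, Qd = Qs.
177 - 2P = 19 + 3P
177 - 19 = 2P + 3P
158 = 5P
P* = 158/5 = 158/5

158/5


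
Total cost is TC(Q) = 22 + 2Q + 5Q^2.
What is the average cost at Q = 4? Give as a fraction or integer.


TC(4) = 22 + 2*4 + 5*4^2
TC(4) = 22 + 8 + 80 = 110
AC = TC/Q = 110/4 = 55/2

55/2


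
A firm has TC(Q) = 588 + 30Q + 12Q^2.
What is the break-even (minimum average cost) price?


AC(Q) = 588/Q + 30 + 12Q
To minimize: dAC/dQ = -588/Q^2 + 12 = 0
Q^2 = 588/12 = 49
Q* = 7
Min AC = 588/7 + 30 + 12*7
Min AC = 84 + 30 + 84 = 198

198


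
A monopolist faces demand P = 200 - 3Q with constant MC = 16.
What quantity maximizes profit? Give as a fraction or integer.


TR = P*Q = (200 - 3Q)Q = 200Q - 3Q^2
MR = dTR/dQ = 200 - 6Q
Set MR = MC:
200 - 6Q = 16
184 = 6Q
Q* = 184/6 = 92/3

92/3


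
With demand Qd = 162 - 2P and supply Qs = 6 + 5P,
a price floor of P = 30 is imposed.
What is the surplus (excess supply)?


At P = 30:
Qd = 162 - 2*30 = 102
Qs = 6 + 5*30 = 156
Surplus = Qs - Qd = 156 - 102 = 54

54


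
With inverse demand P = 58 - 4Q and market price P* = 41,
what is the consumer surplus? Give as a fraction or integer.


Maximum willingness to pay (at Q=0): P_max = 58
Quantity demanded at P* = 41:
Q* = (58 - 41)/4 = 17/4
CS = (1/2) * Q* * (P_max - P*)
CS = (1/2) * 17/4 * (58 - 41)
CS = (1/2) * 17/4 * 17 = 289/8

289/8


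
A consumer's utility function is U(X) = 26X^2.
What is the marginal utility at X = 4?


MU = dU/dX = 26*2*X^(2-1)
MU = 52*X^1
At X = 4:
MU = 52 * 4^1
MU = 52 * 4 = 208

208


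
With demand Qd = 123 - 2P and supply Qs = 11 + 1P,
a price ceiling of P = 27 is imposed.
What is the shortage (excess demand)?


At P = 27:
Qd = 123 - 2*27 = 69
Qs = 11 + 1*27 = 38
Shortage = Qd - Qs = 69 - 38 = 31

31


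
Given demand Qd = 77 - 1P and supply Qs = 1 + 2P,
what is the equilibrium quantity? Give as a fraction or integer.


First find equilibrium price:
77 - 1P = 1 + 2P
P* = 76/3 = 76/3
Then substitute into demand:
Q* = 77 - 1 * 76/3 = 155/3

155/3


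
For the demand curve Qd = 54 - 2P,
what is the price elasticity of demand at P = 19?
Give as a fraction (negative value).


dQ/dP = -2
At P = 19: Q = 54 - 2*19 = 16
E = (dQ/dP)(P/Q) = (-2)(19/16) = -19/8

-19/8


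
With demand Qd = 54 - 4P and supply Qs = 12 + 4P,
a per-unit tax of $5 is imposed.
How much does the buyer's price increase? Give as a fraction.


With a per-unit tax, the buyer's price increase depends on relative slopes.
Supply slope: d = 4, Demand slope: b = 4
Buyer's price increase = d * tax / (b + d)
= 4 * 5 / (4 + 4)
= 20 / 8 = 5/2

5/2


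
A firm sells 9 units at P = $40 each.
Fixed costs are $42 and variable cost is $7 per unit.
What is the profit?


Total Revenue = P * Q = 40 * 9 = $360
Total Cost = FC + VC*Q = 42 + 7*9 = $105
Profit = TR - TC = 360 - 105 = $255

$255


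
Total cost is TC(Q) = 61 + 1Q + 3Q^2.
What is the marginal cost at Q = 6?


MC = dTC/dQ = 1 + 2*3*Q
At Q = 6:
MC = 1 + 6*6
MC = 1 + 36 = 37

37


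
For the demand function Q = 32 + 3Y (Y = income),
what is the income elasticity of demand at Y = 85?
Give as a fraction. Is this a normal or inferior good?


dQ/dY = 3
At Y = 85: Q = 32 + 3*85 = 287
Ey = (dQ/dY)(Y/Q) = 3 * 85 / 287 = 255/287
Since Ey > 0, this is a normal good.

255/287 (normal good)


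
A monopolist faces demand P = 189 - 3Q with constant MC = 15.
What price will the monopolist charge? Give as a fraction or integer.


MR = 189 - 6Q
Set MR = MC: 189 - 6Q = 15
Q* = 29
Substitute into demand:
P* = 189 - 3*29 = 102

102


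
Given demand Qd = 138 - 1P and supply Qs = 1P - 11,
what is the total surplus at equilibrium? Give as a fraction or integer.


Find equilibrium: 138 - 1P = 1P - 11
138 + 11 = 2P
P* = 149/2 = 149/2
Q* = 1*149/2 - 11 = 127/2
Inverse demand: P = 138 - Q/1, so P_max = 138
Inverse supply: P = 11 + Q/1, so P_min = 11
CS = (1/2) * 127/2 * (138 - 149/2) = 16129/8
PS = (1/2) * 127/2 * (149/2 - 11) = 16129/8
TS = CS + PS = 16129/8 + 16129/8 = 16129/4

16129/4


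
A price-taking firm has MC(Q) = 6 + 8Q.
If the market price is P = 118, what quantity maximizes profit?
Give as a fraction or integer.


In perfect competition, profit is maximized where P = MC.
118 = 6 + 8Q
112 = 8Q
Q* = 112/8 = 14

14


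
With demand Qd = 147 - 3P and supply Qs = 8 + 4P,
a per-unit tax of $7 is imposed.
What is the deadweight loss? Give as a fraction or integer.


Pre-tax equilibrium quantity: Q* = 612/7
Post-tax equilibrium quantity: Q_tax = 528/7
Reduction in quantity: Q* - Q_tax = 12
DWL = (1/2) * tax * (Q* - Q_tax)
DWL = (1/2) * 7 * 12 = 42

42


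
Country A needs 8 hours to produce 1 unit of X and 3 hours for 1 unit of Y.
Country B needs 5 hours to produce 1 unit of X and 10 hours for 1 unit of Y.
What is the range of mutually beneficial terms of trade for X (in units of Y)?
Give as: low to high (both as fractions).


Opportunity cost of X for Country A = hours_X / hours_Y = 8/3 = 8/3 units of Y
Opportunity cost of X for Country B = hours_X / hours_Y = 5/10 = 1/2 units of Y
Terms of trade must be between the two opportunity costs.
Range: 1/2 to 8/3

1/2 to 8/3


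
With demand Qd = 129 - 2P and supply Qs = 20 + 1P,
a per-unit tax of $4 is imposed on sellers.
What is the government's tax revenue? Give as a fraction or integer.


With tax on sellers, new supply: Qs' = 20 + 1(P - 4)
= 16 + 1P
New equilibrium quantity:
Q_new = 161/3
Tax revenue = tax * Q_new = 4 * 161/3 = 644/3

644/3


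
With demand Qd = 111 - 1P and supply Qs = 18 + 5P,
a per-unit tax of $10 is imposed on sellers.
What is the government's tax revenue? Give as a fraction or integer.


With tax on sellers, new supply: Qs' = 18 + 5(P - 10)
= 5P - 32
New equilibrium quantity:
Q_new = 523/6
Tax revenue = tax * Q_new = 10 * 523/6 = 2615/3

2615/3


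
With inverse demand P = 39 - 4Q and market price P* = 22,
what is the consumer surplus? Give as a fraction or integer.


Maximum willingness to pay (at Q=0): P_max = 39
Quantity demanded at P* = 22:
Q* = (39 - 22)/4 = 17/4
CS = (1/2) * Q* * (P_max - P*)
CS = (1/2) * 17/4 * (39 - 22)
CS = (1/2) * 17/4 * 17 = 289/8

289/8


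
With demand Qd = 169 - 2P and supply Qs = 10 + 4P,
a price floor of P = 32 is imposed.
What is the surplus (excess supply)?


At P = 32:
Qd = 169 - 2*32 = 105
Qs = 10 + 4*32 = 138
Surplus = Qs - Qd = 138 - 105 = 33

33


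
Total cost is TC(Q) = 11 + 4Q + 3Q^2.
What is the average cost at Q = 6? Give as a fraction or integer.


TC(6) = 11 + 4*6 + 3*6^2
TC(6) = 11 + 24 + 108 = 143
AC = TC/Q = 143/6 = 143/6

143/6


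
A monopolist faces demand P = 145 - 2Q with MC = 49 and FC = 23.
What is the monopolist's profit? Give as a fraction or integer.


MR = MC: 145 - 4Q = 49
Q* = 24
P* = 145 - 2*24 = 97
Profit = (P* - MC)*Q* - FC
= (97 - 49)*24 - 23
= 48*24 - 23
= 1152 - 23 = 1129

1129
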